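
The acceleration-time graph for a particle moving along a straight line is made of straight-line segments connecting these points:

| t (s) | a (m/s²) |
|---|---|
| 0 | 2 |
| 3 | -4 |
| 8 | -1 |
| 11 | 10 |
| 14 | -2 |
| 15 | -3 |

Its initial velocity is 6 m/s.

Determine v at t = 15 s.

Δv equals the area under the a-t graph; then v = v₀ + Δv.
0–3 s: ½(2 + -4)(3) = -3 m/s
3–8 s: ½(-4 + -1)(5) = -12.5 m/s
8–11 s: ½(-1 + 10)(3) = 13.5 m/s
11–14 s: ½(10 + -2)(3) = 12 m/s
14–15 s: ½(-2 + -3)(1) = -2.5 m/s
Δv = 7.5 m/s, so v(15) = 6 + (7.5) = 13.5 m/s.

13.5 m/s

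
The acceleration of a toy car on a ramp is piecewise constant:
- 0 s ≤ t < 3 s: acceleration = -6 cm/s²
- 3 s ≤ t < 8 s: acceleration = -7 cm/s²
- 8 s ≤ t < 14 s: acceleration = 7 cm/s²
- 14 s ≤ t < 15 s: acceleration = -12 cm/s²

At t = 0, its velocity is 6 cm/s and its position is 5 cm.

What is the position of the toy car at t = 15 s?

-318.5 cm

On each constant-a segment, Δv = aΔt and Δx = v₀Δt + ½aΔt²; chain segment to segment.
0–3 s: v starts 6 cm/s; Δx = 6·3 + ½·-6·3² = -9 cm; v ends -12 cm/s.
3–8 s: v starts -12 cm/s; Δx = -12·5 + ½·-7·5² = -147.5 cm; v ends -47 cm/s.
8–14 s: v starts -47 cm/s; Δx = -47·6 + ½·7·6² = -156 cm; v ends -5 cm/s.
14–15 s: v starts -5 cm/s; Δx = -5·1 + ½·-12·1² = -11 cm; v ends -17 cm/s.
x(15) = 5 + Σ Δx = -318.5 cm.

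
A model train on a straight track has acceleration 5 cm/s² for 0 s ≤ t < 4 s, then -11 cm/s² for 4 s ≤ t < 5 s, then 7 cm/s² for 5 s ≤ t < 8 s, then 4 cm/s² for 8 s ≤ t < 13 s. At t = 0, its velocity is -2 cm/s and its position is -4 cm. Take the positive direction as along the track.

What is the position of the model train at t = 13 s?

283 cm

On each constant-a segment, Δv = aΔt and Δx = v₀Δt + ½aΔt²; chain segment to segment.
0–4 s: v starts -2 cm/s; Δx = -2·4 + ½·5·4² = 32 cm; v ends 18 cm/s.
4–5 s: v starts 18 cm/s; Δx = 18·1 + ½·-11·1² = 12.5 cm; v ends 7 cm/s.
5–8 s: v starts 7 cm/s; Δx = 7·3 + ½·7·3² = 52.5 cm; v ends 28 cm/s.
8–13 s: v starts 28 cm/s; Δx = 28·5 + ½·4·5² = 190 cm; v ends 48 cm/s.
x(13) = -4 + Σ Δx = 283 cm.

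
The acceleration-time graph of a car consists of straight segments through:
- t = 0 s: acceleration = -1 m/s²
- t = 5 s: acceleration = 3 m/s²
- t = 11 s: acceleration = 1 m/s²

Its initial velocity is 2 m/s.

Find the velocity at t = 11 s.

19 m/s

Δv equals the area under the a-t graph; then v = v₀ + Δv.
0–5 s: ½(-1 + 3)(5) = 5 m/s
5–11 s: ½(3 + 1)(6) = 12 m/s
Δv = 17 m/s, so v(11) = 2 + (17) = 19 m/s.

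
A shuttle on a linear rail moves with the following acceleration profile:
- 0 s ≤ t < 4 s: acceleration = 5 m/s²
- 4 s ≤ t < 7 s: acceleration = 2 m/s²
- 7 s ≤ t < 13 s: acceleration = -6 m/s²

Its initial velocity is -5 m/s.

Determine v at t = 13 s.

Δv equals the area under the a-t graph; then v = v₀ + Δv.
0–4 s: 5 × 4 = 20 m/s
4–7 s: 2 × 3 = 6 m/s
7–13 s: -6 × 6 = -36 m/s
Δv = -10 m/s, so v(13) = -5 + (-10) = -15 m/s.

-15 m/s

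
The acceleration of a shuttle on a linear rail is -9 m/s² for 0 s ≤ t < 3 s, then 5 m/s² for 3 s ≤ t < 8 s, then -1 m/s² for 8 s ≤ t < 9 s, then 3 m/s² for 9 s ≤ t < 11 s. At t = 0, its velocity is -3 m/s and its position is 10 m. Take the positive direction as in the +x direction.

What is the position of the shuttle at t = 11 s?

On each constant-a segment, Δv = aΔt and Δx = v₀Δt + ½aΔt²; chain segment to segment.
0–3 s: v starts -3 m/s; Δx = -3·3 + ½·-9·3² = -49.5 m; v ends -30 m/s.
3–8 s: v starts -30 m/s; Δx = -30·5 + ½·5·5² = -87.5 m; v ends -5 m/s.
8–9 s: v starts -5 m/s; Δx = -5·1 + ½·-1·1² = -5.5 m; v ends -6 m/s.
9–11 s: v starts -6 m/s; Δx = -6·2 + ½·3·2² = -6 m; v ends 0 m/s.
x(11) = 10 + Σ Δx = -138.5 m.

-138.5 m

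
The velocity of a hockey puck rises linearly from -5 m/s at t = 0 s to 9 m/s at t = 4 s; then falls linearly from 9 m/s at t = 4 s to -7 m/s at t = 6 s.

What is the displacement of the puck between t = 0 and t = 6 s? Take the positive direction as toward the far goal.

Net displacement equals the area under the velocity-time graph (areas below the axis count negative).
0–4 s: ½(-5 + 9)(4) = 8 m
4–6 s: ½(9 + -7)(2) = 2 m
Net displacement = 10 m

10 m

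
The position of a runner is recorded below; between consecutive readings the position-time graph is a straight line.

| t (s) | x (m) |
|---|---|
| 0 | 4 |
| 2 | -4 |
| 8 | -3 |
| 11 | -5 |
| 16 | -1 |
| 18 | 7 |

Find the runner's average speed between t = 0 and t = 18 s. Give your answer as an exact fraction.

23/18 m/s

Average speed = (total path length)/(elapsed time); on a piecewise-linear x-t graph the path length is Σ|Δx|.
0–2 s: |Δx| = |-4 − 4| = 8 m
2–8 s: |Δx| = |-3 − -4| = 1 m
8–11 s: |Δx| = |-5 − -3| = 2 m
11–16 s: |Δx| = |-1 − -5| = 4 m
16–18 s: |Δx| = |7 − -1| = 8 m
Total path = 23 m; average speed = 23/18 = 23/18 m/s.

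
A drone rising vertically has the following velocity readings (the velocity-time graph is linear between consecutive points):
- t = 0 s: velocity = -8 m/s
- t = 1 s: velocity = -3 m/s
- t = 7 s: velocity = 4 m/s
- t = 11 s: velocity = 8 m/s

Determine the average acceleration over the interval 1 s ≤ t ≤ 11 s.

1.1 m/s²

Average acceleration = Δv/Δt = (8 − -3)/(11 − 1) = 1.1 m/s².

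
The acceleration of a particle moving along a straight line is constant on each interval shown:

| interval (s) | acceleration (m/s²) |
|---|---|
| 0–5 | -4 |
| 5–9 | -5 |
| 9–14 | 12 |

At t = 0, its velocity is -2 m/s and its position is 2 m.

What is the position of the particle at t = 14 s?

On each constant-a segment, Δv = aΔt and Δx = v₀Δt + ½aΔt²; chain segment to segment.
0–5 s: v starts -2 m/s; Δx = -2·5 + ½·-4·5² = -60 m; v ends -22 m/s.
5–9 s: v starts -22 m/s; Δx = -22·4 + ½·-5·4² = -128 m; v ends -42 m/s.
9–14 s: v starts -42 m/s; Δx = -42·5 + ½·12·5² = -60 m; v ends 18 m/s.
x(14) = 2 + Σ Δx = -246 m.

-246 m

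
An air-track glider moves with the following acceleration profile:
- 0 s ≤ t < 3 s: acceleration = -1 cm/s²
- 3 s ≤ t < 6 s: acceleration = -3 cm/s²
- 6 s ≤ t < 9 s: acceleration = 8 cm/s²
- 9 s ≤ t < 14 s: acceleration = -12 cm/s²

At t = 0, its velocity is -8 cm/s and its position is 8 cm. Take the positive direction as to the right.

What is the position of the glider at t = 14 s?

On each constant-a segment, Δv = aΔt and Δx = v₀Δt + ½aΔt²; chain segment to segment.
0–3 s: v starts -8 cm/s; Δx = -8·3 + ½·-1·3² = -28.5 cm; v ends -11 cm/s.
3–6 s: v starts -11 cm/s; Δx = -11·3 + ½·-3·3² = -46.5 cm; v ends -20 cm/s.
6–9 s: v starts -20 cm/s; Δx = -20·3 + ½·8·3² = -24 cm; v ends 4 cm/s.
9–14 s: v starts 4 cm/s; Δx = 4·5 + ½·-12·5² = -130 cm; v ends -56 cm/s.
x(14) = 8 + Σ Δx = -221 cm.

-221 cm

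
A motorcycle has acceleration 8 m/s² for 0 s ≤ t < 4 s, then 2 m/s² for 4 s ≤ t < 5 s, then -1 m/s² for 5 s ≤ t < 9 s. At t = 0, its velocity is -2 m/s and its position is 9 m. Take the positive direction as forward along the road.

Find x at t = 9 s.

On each constant-a segment, Δv = aΔt and Δx = v₀Δt + ½aΔt²; chain segment to segment.
0–4 s: v starts -2 m/s; Δx = -2·4 + ½·8·4² = 56 m; v ends 30 m/s.
4–5 s: v starts 30 m/s; Δx = 30·1 + ½·2·1² = 31 m; v ends 32 m/s.
5–9 s: v starts 32 m/s; Δx = 32·4 + ½·-1·4² = 120 m; v ends 28 m/s.
x(9) = 9 + Σ Δx = 216 m.

216 m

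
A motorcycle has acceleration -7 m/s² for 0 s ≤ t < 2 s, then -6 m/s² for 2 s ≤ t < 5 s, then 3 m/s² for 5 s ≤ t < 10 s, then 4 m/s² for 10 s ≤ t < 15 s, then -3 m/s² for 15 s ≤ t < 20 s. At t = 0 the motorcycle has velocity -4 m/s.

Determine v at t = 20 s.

-16 m/s

Δv equals the area under the a-t graph; then v = v₀ + Δv.
0–2 s: -7 × 2 = -14 m/s
2–5 s: -6 × 3 = -18 m/s
5–10 s: 3 × 5 = 15 m/s
10–15 s: 4 × 5 = 20 m/s
15–20 s: -3 × 5 = -15 m/s
Δv = -12 m/s, so v(20) = -4 + (-12) = -16 m/s.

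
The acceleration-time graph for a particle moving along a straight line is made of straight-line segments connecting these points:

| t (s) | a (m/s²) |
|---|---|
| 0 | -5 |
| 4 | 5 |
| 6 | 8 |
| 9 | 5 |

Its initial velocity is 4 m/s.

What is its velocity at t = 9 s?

Δv equals the area under the a-t graph; then v = v₀ + Δv.
0–4 s: ½(-5 + 5)(4) = 0 m/s
4–6 s: ½(5 + 8)(2) = 13 m/s
6–9 s: ½(8 + 5)(3) = 19.5 m/s
Δv = 32.5 m/s, so v(9) = 4 + (32.5) = 36.5 m/s.

36.5 m/s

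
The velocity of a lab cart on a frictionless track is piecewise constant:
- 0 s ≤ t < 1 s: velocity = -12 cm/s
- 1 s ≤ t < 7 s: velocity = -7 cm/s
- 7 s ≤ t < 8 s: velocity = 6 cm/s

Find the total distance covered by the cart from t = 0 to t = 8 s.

60 cm

Distance (not displacement) is the total path length: add the absolute areas under v-t.
0–1 s: |-12| × 1 = 12 cm
1–7 s: |-7| × 6 = 42 cm
7–8 s: |6| × 1 = 6 cm
Total distance = 60 cm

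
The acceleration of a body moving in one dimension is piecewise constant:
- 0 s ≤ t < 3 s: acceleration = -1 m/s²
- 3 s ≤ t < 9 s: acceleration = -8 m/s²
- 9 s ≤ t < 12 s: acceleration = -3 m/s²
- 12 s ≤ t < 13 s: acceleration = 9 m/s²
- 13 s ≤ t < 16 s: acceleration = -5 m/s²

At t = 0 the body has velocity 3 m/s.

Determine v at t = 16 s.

-63 m/s

Δv equals the area under the a-t graph; then v = v₀ + Δv.
0–3 s: -1 × 3 = -3 m/s
3–9 s: -8 × 6 = -48 m/s
9–12 s: -3 × 3 = -9 m/s
12–13 s: 9 × 1 = 9 m/s
13–16 s: -5 × 3 = -15 m/s
Δv = -66 m/s, so v(16) = 3 + (-66) = -63 m/s.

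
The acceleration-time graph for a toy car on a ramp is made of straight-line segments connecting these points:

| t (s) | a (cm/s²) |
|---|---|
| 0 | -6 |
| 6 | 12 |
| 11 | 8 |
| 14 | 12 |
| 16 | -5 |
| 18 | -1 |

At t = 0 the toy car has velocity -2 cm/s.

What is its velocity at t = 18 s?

Δv equals the area under the a-t graph; then v = v₀ + Δv.
0–6 s: ½(-6 + 12)(6) = 18 cm/s
6–11 s: ½(12 + 8)(5) = 50 cm/s
11–14 s: ½(8 + 12)(3) = 30 cm/s
14–16 s: ½(12 + -5)(2) = 7 cm/s
16–18 s: ½(-5 + -1)(2) = -6 cm/s
Δv = 99 cm/s, so v(18) = -2 + (99) = 97 cm/s.

97 cm/s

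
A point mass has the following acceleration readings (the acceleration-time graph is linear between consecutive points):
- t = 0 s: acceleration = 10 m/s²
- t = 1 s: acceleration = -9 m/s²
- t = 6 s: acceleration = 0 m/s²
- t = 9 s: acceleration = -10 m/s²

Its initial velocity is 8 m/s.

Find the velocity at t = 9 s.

Δv equals the area under the a-t graph; then v = v₀ + Δv.
0–1 s: ½(10 + -9)(1) = 0.5 m/s
1–6 s: ½(-9 + 0)(5) = -22.5 m/s
6–9 s: ½(0 + -10)(3) = -15 m/s
Δv = -37 m/s, so v(9) = 8 + (-37) = -29 m/s.

-29 m/s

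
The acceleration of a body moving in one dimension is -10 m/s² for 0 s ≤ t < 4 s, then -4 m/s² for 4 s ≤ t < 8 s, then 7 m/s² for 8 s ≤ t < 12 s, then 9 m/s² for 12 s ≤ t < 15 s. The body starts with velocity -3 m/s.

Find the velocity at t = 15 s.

-4 m/s

Δv equals the area under the a-t graph; then v = v₀ + Δv.
0–4 s: -10 × 4 = -40 m/s
4–8 s: -4 × 4 = -16 m/s
8–12 s: 7 × 4 = 28 m/s
12–15 s: 9 × 3 = 27 m/s
Δv = -1 m/s, so v(15) = -3 + (-1) = -4 m/s.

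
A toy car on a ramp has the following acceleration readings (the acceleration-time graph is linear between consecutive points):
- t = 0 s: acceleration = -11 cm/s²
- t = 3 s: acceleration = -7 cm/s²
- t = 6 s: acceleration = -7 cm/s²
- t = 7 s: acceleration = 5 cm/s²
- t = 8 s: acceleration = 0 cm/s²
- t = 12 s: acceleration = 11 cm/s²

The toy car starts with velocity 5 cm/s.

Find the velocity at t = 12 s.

-19.5 cm/s

Δv equals the area under the a-t graph; then v = v₀ + Δv.
0–3 s: ½(-11 + -7)(3) = -27 cm/s
3–6 s: -7 × 3 = -21 cm/s
6–7 s: ½(-7 + 5)(1) = -1 cm/s
7–8 s: ½(5 + 0)(1) = 2.5 cm/s
8–12 s: ½(0 + 11)(4) = 22 cm/s
Δv = -24.5 cm/s, so v(12) = 5 + (-24.5) = -19.5 cm/s.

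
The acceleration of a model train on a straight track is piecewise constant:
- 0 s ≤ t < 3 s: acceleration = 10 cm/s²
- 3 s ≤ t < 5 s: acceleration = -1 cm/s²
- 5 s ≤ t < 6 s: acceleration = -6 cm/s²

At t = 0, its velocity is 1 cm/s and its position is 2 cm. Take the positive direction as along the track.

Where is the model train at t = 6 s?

136 cm

On each constant-a segment, Δv = aΔt and Δx = v₀Δt + ½aΔt²; chain segment to segment.
0–3 s: v starts 1 cm/s; Δx = 1·3 + ½·10·3² = 48 cm; v ends 31 cm/s.
3–5 s: v starts 31 cm/s; Δx = 31·2 + ½·-1·2² = 60 cm; v ends 29 cm/s.
5–6 s: v starts 29 cm/s; Δx = 29·1 + ½·-6·1² = 26 cm; v ends 23 cm/s.
x(6) = 2 + Σ Δx = 136 cm.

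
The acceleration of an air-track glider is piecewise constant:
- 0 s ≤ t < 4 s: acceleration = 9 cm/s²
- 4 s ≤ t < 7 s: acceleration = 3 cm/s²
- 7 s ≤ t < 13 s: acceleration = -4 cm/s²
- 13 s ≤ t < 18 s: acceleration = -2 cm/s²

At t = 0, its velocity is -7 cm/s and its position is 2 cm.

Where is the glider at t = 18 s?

347.5 cm

On each constant-a segment, Δv = aΔt and Δx = v₀Δt + ½aΔt²; chain segment to segment.
0–4 s: v starts -7 cm/s; Δx = -7·4 + ½·9·4² = 44 cm; v ends 29 cm/s.
4–7 s: v starts 29 cm/s; Δx = 29·3 + ½·3·3² = 100.5 cm; v ends 38 cm/s.
7–13 s: v starts 38 cm/s; Δx = 38·6 + ½·-4·6² = 156 cm; v ends 14 cm/s.
13–18 s: v starts 14 cm/s; Δx = 14·5 + ½·-2·5² = 45 cm; v ends 4 cm/s.
x(18) = 2 + Σ Δx = 347.5 cm.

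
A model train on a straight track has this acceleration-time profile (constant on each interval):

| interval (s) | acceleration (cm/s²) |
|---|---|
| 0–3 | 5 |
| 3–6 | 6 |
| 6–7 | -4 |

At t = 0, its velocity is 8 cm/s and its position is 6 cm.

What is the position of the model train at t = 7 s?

On each constant-a segment, Δv = aΔt and Δx = v₀Δt + ½aΔt²; chain segment to segment.
0–3 s: v starts 8 cm/s; Δx = 8·3 + ½·5·3² = 46.5 cm; v ends 23 cm/s.
3–6 s: v starts 23 cm/s; Δx = 23·3 + ½·6·3² = 96 cm; v ends 41 cm/s.
6–7 s: v starts 41 cm/s; Δx = 41·1 + ½·-4·1² = 39 cm; v ends 37 cm/s.
x(7) = 6 + Σ Δx = 187.5 cm.

187.5 cm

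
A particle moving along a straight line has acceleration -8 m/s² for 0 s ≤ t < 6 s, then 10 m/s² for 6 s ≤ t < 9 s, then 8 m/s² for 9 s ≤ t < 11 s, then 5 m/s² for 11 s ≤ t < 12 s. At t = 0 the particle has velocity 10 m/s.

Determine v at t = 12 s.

Δv equals the area under the a-t graph; then v = v₀ + Δv.
0–6 s: -8 × 6 = -48 m/s
6–9 s: 10 × 3 = 30 m/s
9–11 s: 8 × 2 = 16 m/s
11–12 s: 5 × 1 = 5 m/s
Δv = 3 m/s, so v(12) = 10 + (3) = 13 m/s.

13 m/s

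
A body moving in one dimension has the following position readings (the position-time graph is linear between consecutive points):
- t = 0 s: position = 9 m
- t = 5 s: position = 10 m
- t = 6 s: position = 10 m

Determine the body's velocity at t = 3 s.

Velocity is the slope of the x-t graph on 0–5 s: (10 − 9)/(5 − 0) = 0.2 m/s.

0.2 m/s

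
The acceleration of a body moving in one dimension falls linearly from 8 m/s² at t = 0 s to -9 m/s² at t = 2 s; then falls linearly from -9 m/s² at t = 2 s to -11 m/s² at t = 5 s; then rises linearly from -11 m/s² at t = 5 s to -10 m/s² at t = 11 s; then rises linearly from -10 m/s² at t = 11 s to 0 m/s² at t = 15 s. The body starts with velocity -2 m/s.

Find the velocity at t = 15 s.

Δv equals the area under the a-t graph; then v = v₀ + Δv.
0–2 s: ½(8 + -9)(2) = -1 m/s
2–5 s: ½(-9 + -11)(3) = -30 m/s
5–11 s: ½(-11 + -10)(6) = -63 m/s
11–15 s: ½(-10 + 0)(4) = -20 m/s
Δv = -114 m/s, so v(15) = -2 + (-114) = -116 m/s.

-116 m/s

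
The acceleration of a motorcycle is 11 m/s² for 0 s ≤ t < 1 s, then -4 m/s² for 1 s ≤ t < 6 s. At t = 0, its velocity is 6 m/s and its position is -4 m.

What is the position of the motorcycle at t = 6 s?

42.5 m

On each constant-a segment, Δv = aΔt and Δx = v₀Δt + ½aΔt²; chain segment to segment.
0–1 s: v starts 6 m/s; Δx = 6·1 + ½·11·1² = 11.5 m; v ends 17 m/s.
1–6 s: v starts 17 m/s; Δx = 17·5 + ½·-4·5² = 35 m; v ends -3 m/s.
x(6) = -4 + Σ Δx = 42.5 m.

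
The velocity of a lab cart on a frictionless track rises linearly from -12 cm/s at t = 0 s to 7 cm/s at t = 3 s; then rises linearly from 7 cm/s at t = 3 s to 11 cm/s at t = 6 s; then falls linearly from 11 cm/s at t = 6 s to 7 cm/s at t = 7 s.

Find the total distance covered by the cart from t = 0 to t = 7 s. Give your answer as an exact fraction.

Total distance travelled is ∫|v| dt — sum the magnitudes of each area piece.
0–3 s: v = 0 at t = 36/19 s; triangle areas 216/19 + 147/38 = 579/38 cm
3–6 s: |½(7 + 11)(3)| = 27 cm
6–7 s: |½(11 + 7)(1)| = 9 cm
Total distance = 1947/38 cm

1947/38 cm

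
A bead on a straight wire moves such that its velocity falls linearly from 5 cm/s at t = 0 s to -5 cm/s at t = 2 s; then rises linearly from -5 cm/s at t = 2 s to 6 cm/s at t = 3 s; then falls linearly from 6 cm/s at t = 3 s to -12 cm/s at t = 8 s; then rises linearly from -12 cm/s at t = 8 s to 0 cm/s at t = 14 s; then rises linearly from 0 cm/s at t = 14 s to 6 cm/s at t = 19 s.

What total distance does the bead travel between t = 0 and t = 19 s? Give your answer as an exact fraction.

1843/22 cm

Distance (not displacement) is the total path length: add the absolute areas under v-t.
0–2 s: v = 0 at t = 1 s; triangle areas 2.5 + 2.5 = 5 cm
2–3 s: v = 0 at t = 27/11 s; triangle areas 25/22 + 18/11 = 61/22 cm
3–8 s: v = 0 at t = 14/3 s; triangle areas 5 + 20 = 25 cm
8–14 s: |½(-12 + 0)(6)| = 36 cm
14–19 s: |½(0 + 6)(5)| = 15 cm
Total distance = 1843/22 cm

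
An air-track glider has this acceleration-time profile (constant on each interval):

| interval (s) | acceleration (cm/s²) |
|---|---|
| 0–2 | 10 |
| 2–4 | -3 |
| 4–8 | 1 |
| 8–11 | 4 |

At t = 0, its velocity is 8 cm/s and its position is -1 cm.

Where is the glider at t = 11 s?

On each constant-a segment, Δv = aΔt and Δx = v₀Δt + ½aΔt²; chain segment to segment.
0–2 s: v starts 8 cm/s; Δx = 8·2 + ½·10·2² = 36 cm; v ends 28 cm/s.
2–4 s: v starts 28 cm/s; Δx = 28·2 + ½·-3·2² = 50 cm; v ends 22 cm/s.
4–8 s: v starts 22 cm/s; Δx = 22·4 + ½·1·4² = 96 cm; v ends 26 cm/s.
8–11 s: v starts 26 cm/s; Δx = 26·3 + ½·4·3² = 96 cm; v ends 38 cm/s.
x(11) = -1 + Σ Δx = 277 cm.

277 cm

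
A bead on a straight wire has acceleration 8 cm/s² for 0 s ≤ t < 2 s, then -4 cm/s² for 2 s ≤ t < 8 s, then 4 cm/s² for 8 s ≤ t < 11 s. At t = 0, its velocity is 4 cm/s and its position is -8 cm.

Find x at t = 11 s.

70 cm

On each constant-a segment, Δv = aΔt and Δx = v₀Δt + ½aΔt²; chain segment to segment.
0–2 s: v starts 4 cm/s; Δx = 4·2 + ½·8·2² = 24 cm; v ends 20 cm/s.
2–8 s: v starts 20 cm/s; Δx = 20·6 + ½·-4·6² = 48 cm; v ends -4 cm/s.
8–11 s: v starts -4 cm/s; Δx = -4·3 + ½·4·3² = 6 cm; v ends 8 cm/s.
x(11) = -8 + Σ Δx = 70 cm.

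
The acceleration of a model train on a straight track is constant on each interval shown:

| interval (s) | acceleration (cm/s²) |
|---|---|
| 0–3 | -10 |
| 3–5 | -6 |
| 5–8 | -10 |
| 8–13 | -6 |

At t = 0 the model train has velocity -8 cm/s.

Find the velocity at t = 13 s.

Δv equals the area under the a-t graph; then v = v₀ + Δv.
0–3 s: -10 × 3 = -30 cm/s
3–5 s: -6 × 2 = -12 cm/s
5–8 s: -10 × 3 = -30 cm/s
8–13 s: -6 × 5 = -30 cm/s
Δv = -102 cm/s, so v(13) = -8 + (-102) = -110 cm/s.

-110 cm/s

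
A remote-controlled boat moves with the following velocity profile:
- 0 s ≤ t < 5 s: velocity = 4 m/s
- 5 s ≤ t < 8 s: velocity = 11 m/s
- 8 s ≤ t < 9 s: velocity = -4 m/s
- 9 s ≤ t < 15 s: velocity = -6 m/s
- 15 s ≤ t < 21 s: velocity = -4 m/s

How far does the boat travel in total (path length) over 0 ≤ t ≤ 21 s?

Total distance travelled is ∫|v| dt — sum the magnitudes of each area piece.
0–5 s: |4| × 5 = 20 m
5–8 s: |11| × 3 = 33 m
8–9 s: |-4| × 1 = 4 m
9–15 s: |-6| × 6 = 36 m
15–21 s: |-4| × 6 = 24 m
Total distance = 117 m

117 m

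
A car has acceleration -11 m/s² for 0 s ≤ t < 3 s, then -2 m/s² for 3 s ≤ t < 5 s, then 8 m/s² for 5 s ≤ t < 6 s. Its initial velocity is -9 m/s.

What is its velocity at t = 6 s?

Δv equals the area under the a-t graph; then v = v₀ + Δv.
0–3 s: -11 × 3 = -33 m/s
3–5 s: -2 × 2 = -4 m/s
5–6 s: 8 × 1 = 8 m/s
Δv = -29 m/s, so v(6) = -9 + (-29) = -38 m/s.

-38 m/s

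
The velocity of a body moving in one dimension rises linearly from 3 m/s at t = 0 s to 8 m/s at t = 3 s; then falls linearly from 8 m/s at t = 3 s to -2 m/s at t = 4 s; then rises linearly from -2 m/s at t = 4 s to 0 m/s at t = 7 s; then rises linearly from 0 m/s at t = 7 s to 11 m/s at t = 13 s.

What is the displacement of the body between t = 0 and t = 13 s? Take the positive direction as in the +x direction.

49.5 m

Displacement is the signed area under the v-t curve.
0–3 s: ½(3 + 8)(3) = 16.5 m
3–4 s: ½(8 + -2)(1) = 3 m
4–7 s: ½(-2 + 0)(3) = -3 m
7–13 s: ½(0 + 11)(6) = 33 m
Net displacement = 49.5 m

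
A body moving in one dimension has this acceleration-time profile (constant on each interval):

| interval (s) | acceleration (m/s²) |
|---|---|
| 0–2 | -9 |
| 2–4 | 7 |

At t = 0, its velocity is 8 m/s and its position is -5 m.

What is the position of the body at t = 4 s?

On each constant-a segment, Δv = aΔt and Δx = v₀Δt + ½aΔt²; chain segment to segment.
0–2 s: v starts 8 m/s; Δx = 8·2 + ½·-9·2² = -2 m; v ends -10 m/s.
2–4 s: v starts -10 m/s; Δx = -10·2 + ½·7·2² = -6 m; v ends 4 m/s.
x(4) = -5 + Σ Δx = -13 m.

-13 m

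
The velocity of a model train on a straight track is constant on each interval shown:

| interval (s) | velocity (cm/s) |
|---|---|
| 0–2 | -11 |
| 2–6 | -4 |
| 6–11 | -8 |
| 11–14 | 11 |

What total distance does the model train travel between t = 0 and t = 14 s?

111 cm

Distance (not displacement) is the total path length: add the absolute areas under v-t.
0–2 s: |-11| × 2 = 22 cm
2–6 s: |-4| × 4 = 16 cm
6–11 s: |-8| × 5 = 40 cm
11–14 s: |11| × 3 = 33 cm
Total distance = 111 cm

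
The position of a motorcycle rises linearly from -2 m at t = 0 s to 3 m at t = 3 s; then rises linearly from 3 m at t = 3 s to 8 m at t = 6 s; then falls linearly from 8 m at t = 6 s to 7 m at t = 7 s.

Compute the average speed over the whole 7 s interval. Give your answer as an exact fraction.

11/7 m/s

Average speed = (total path length)/(elapsed time); on a piecewise-linear x-t graph the path length is Σ|Δx|.
0–3 s: |Δx| = |3 − -2| = 5 m
3–6 s: |Δx| = |8 − 3| = 5 m
6–7 s: |Δx| = |7 − 8| = 1 m
Total path = 11 m; average speed = 11/7 = 11/7 m/s.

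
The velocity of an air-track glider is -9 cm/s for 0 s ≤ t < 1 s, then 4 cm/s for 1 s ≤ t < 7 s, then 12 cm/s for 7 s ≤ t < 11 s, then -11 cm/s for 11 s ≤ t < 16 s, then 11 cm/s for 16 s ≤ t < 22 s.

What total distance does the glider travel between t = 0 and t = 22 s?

202 cm

Total distance travelled is ∫|v| dt — sum the magnitudes of each area piece.
0–1 s: |-9| × 1 = 9 cm
1–7 s: |4| × 6 = 24 cm
7–11 s: |12| × 4 = 48 cm
11–16 s: |-11| × 5 = 55 cm
16–22 s: |11| × 6 = 66 cm
Total distance = 202 cm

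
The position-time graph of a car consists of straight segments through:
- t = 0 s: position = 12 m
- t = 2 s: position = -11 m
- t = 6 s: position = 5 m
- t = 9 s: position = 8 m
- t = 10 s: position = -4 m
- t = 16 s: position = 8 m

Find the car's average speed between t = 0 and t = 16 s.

4.125 m/s

Average speed = (total path length)/(elapsed time); on a piecewise-linear x-t graph the path length is Σ|Δx|.
0–2 s: |Δx| = |-11 − 12| = 23 m
2–6 s: |Δx| = |5 − -11| = 16 m
6–9 s: |Δx| = |8 − 5| = 3 m
9–10 s: |Δx| = |-4 − 8| = 12 m
10–16 s: |Δx| = |8 − -4| = 12 m
Total path = 66 m; average speed = 66/16 = 4.125 m/s.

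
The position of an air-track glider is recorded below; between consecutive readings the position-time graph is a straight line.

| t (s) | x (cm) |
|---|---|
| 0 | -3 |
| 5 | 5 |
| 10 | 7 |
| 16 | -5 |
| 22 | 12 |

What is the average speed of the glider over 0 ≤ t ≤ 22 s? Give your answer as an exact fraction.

Average speed = (total path length)/(elapsed time); on a piecewise-linear x-t graph the path length is Σ|Δx|.
0–5 s: |Δx| = |5 − -3| = 8 cm
5–10 s: |Δx| = |7 − 5| = 2 cm
10–16 s: |Δx| = |-5 − 7| = 12 cm
16–22 s: |Δx| = |12 − -5| = 17 cm
Total path = 39 cm; average speed = 39/22 = 39/22 cm/s.

39/22 cm/s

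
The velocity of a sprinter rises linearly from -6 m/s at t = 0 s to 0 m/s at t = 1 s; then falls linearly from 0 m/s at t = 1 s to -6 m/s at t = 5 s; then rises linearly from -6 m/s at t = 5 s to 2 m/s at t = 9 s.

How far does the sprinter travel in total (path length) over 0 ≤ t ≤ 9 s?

Distance (not displacement) is the total path length: add the absolute areas under v-t.
0–1 s: |½(-6 + 0)(1)| = 3 m
1–5 s: |½(0 + -6)(4)| = 12 m
5–9 s: v = 0 at t = 8 s; triangle areas 9 + 1 = 10 m
Total distance = 25 m

25 m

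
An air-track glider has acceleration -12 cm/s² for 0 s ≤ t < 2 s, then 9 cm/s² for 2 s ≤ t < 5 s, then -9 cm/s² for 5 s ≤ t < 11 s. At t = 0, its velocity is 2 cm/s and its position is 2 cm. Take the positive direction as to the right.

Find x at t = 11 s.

On each constant-a segment, Δv = aΔt and Δx = v₀Δt + ½aΔt²; chain segment to segment.
0–2 s: v starts 2 cm/s; Δx = 2·2 + ½·-12·2² = -20 cm; v ends -22 cm/s.
2–5 s: v starts -22 cm/s; Δx = -22·3 + ½·9·3² = -25.5 cm; v ends 5 cm/s.
5–11 s: v starts 5 cm/s; Δx = 5·6 + ½·-9·6² = -132 cm; v ends -49 cm/s.
x(11) = 2 + Σ Δx = -175.5 cm.

-175.5 cm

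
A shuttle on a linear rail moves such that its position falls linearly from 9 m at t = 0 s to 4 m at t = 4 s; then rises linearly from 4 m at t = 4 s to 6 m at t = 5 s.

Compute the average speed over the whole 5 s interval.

Average speed = (total path length)/(elapsed time); on a piecewise-linear x-t graph the path length is Σ|Δx|.
0–4 s: |Δx| = |4 − 9| = 5 m
4–5 s: |Δx| = |6 − 4| = 2 m
Total path = 7 m; average speed = 7/5 = 1.4 m/s.

1.4 m/s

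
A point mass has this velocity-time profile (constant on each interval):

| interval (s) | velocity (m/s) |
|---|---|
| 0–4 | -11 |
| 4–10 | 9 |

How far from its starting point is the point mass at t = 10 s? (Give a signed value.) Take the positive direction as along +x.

Net displacement equals the area under the velocity-time graph (areas below the axis count negative).
0–4 s: -11 × 4 = -44 m
4–10 s: 9 × 6 = 54 m
Net displacement = 10 m

10 m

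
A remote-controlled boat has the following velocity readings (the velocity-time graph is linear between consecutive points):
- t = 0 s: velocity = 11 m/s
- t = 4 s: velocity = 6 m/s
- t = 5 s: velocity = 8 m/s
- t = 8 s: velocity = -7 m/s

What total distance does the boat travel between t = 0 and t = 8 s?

Total distance travelled is ∫|v| dt — sum the magnitudes of each area piece.
0–4 s: |½(11 + 6)(4)| = 34 m
4–5 s: |½(6 + 8)(1)| = 7 m
5–8 s: v = 0 at t = 6.6 s; triangle areas 6.4 + 4.9 = 11.3 m
Total distance = 52.3 m

52.3 m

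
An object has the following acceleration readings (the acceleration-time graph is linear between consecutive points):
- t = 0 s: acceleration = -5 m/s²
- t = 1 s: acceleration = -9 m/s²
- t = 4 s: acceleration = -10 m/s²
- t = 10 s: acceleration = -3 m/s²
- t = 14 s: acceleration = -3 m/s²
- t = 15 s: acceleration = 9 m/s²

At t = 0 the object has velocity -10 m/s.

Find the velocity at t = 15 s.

-93.5 m/s

Δv equals the area under the a-t graph; then v = v₀ + Δv.
0–1 s: ½(-5 + -9)(1) = -7 m/s
1–4 s: ½(-9 + -10)(3) = -28.5 m/s
4–10 s: ½(-10 + -3)(6) = -39 m/s
10–14 s: -3 × 4 = -12 m/s
14–15 s: ½(-3 + 9)(1) = 3 m/s
Δv = -83.5 m/s, so v(15) = -10 + (-83.5) = -93.5 m/s.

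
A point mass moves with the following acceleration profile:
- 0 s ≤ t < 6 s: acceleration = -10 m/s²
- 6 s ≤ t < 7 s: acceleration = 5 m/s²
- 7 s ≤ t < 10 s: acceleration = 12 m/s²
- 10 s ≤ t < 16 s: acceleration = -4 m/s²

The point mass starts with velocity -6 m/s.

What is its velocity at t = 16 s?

-49 m/s

Δv equals the area under the a-t graph; then v = v₀ + Δv.
0–6 s: -10 × 6 = -60 m/s
6–7 s: 5 × 1 = 5 m/s
7–10 s: 12 × 3 = 36 m/s
10–16 s: -4 × 6 = -24 m/s
Δv = -43 m/s, so v(16) = -6 + (-43) = -49 m/s.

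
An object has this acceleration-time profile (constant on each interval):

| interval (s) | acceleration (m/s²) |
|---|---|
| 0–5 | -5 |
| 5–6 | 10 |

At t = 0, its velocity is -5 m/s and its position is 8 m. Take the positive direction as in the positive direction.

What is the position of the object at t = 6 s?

On each constant-a segment, Δv = aΔt and Δx = v₀Δt + ½aΔt²; chain segment to segment.
0–5 s: v starts -5 m/s; Δx = -5·5 + ½·-5·5² = -87.5 m; v ends -30 m/s.
5–6 s: v starts -30 m/s; Δx = -30·1 + ½·10·1² = -25 m; v ends -20 m/s.
x(6) = 8 + Σ Δx = -104.5 m.

-104.5 m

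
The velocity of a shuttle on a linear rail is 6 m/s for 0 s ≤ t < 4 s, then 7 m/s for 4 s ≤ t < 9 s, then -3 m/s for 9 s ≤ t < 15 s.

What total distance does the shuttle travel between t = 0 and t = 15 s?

77 m

Distance (not displacement) is the total path length: add the absolute areas under v-t.
0–4 s: |6| × 4 = 24 m
4–9 s: |7| × 5 = 35 m
9–15 s: |-3| × 6 = 18 m
Total distance = 77 m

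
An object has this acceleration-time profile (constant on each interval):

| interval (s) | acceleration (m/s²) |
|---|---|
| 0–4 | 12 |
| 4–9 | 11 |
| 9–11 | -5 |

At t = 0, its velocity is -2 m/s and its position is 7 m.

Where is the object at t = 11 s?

On each constant-a segment, Δv = aΔt and Δx = v₀Δt + ½aΔt²; chain segment to segment.
0–4 s: v starts -2 m/s; Δx = -2·4 + ½·12·4² = 88 m; v ends 46 m/s.
4–9 s: v starts 46 m/s; Δx = 46·5 + ½·11·5² = 367.5 m; v ends 101 m/s.
9–11 s: v starts 101 m/s; Δx = 101·2 + ½·-5·2² = 192 m; v ends 91 m/s.
x(11) = 7 + Σ Δx = 654.5 m.

654.5 m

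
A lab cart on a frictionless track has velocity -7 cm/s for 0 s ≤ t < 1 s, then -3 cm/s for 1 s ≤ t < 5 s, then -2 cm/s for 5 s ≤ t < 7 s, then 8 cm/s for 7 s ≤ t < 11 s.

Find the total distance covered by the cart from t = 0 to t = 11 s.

Distance (not displacement) is the total path length: add the absolute areas under v-t.
0–1 s: |-7| × 1 = 7 cm
1–5 s: |-3| × 4 = 12 cm
5–7 s: |-2| × 2 = 4 cm
7–11 s: |8| × 4 = 32 cm
Total distance = 55 cm

55 cm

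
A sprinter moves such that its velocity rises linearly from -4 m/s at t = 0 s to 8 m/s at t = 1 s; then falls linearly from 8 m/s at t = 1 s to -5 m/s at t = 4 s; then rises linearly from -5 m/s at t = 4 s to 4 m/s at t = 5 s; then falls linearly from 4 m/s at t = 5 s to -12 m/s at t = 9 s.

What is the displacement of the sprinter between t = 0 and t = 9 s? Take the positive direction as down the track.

Net displacement equals the area under the velocity-time graph (areas below the axis count negative).
0–1 s: ½(-4 + 8)(1) = 2 m
1–4 s: ½(8 + -5)(3) = 4.5 m
4–5 s: ½(-5 + 4)(1) = -0.5 m
5–9 s: ½(4 + -12)(4) = -16 m
Net displacement = -10 m

-10 m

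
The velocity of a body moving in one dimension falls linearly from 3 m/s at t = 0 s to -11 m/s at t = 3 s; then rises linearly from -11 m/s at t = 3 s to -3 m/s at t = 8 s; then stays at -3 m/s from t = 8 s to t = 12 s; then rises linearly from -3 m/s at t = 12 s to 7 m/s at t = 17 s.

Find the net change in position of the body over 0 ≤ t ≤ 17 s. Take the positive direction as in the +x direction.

Net displacement equals the area under the velocity-time graph (areas below the axis count negative).
0–3 s: ½(3 + -11)(3) = -12 m
3–8 s: ½(-11 + -3)(5) = -35 m
8–12 s: -3 × 4 = -12 m
12–17 s: ½(-3 + 7)(5) = 10 m
Net displacement = -49 m

-49 m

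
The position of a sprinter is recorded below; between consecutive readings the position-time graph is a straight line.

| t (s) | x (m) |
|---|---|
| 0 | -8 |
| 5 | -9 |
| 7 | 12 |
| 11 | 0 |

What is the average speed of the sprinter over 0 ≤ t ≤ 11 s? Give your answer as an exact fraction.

34/11 m/s

Average speed = (total path length)/(elapsed time); on a piecewise-linear x-t graph the path length is Σ|Δx|.
0–5 s: |Δx| = |-9 − -8| = 1 m
5–7 s: |Δx| = |12 − -9| = 21 m
7–11 s: |Δx| = |0 − 12| = 12 m
Total path = 34 m; average speed = 34/11 = 34/11 m/s.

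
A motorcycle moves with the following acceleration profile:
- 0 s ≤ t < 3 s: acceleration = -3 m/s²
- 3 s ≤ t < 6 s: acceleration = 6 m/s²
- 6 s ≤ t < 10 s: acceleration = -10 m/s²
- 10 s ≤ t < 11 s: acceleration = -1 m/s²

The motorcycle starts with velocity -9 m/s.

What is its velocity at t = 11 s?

Δv equals the area under the a-t graph; then v = v₀ + Δv.
0–3 s: -3 × 3 = -9 m/s
3–6 s: 6 × 3 = 18 m/s
6–10 s: -10 × 4 = -40 m/s
10–11 s: -1 × 1 = -1 m/s
Δv = -32 m/s, so v(11) = -9 + (-32) = -41 m/s.

-41 m/s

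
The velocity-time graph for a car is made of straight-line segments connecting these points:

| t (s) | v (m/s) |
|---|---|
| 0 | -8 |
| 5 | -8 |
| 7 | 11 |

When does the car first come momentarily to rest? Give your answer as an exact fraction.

v changes sign on 5–7 s (from -8 to 11); the graph is linear there, so v = 0 at t = 5 + (8)·(7 − 5)/(11 − -8) = 111/19 s.

t = 111/19 s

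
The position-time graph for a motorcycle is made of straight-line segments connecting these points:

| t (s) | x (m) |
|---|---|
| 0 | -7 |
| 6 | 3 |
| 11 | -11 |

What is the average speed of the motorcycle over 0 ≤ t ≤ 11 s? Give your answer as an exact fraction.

Average speed = (total path length)/(elapsed time); on a piecewise-linear x-t graph the path length is Σ|Δx|.
0–6 s: |Δx| = |3 − -7| = 10 m
6–11 s: |Δx| = |-11 − 3| = 14 m
Total path = 24 m; average speed = 24/11 = 24/11 m/s.

24/11 m/s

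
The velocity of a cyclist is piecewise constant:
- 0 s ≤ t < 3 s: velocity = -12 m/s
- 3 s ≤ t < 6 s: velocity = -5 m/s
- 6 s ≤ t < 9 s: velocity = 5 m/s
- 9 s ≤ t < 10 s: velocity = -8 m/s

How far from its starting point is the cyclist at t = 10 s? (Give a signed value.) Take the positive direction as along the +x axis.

Net displacement equals the area under the velocity-time graph (areas below the axis count negative).
0–3 s: -12 × 3 = -36 m
3–6 s: -5 × 3 = -15 m
6–9 s: 5 × 3 = 15 m
9–10 s: -8 × 1 = -8 m
Net displacement = -44 m

-44 m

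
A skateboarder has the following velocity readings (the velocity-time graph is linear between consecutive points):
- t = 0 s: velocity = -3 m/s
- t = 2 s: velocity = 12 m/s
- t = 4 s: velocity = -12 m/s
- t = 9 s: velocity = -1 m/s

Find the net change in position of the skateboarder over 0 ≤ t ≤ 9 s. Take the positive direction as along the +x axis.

Displacement is the signed area under the v-t curve.
0–2 s: ½(-3 + 12)(2) = 9 m
2–4 s: ½(12 + -12)(2) = 0 m
4–9 s: ½(-12 + -1)(5) = -32.5 m
Net displacement = -23.5 m

-23.5 m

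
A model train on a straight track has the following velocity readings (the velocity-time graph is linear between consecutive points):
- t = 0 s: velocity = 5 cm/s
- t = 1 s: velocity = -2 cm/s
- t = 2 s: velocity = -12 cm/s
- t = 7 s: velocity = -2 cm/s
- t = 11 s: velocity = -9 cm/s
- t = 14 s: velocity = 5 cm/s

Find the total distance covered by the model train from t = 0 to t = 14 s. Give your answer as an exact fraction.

542/7 cm

Distance (not displacement) is the total path length: add the absolute areas under v-t.
0–1 s: v = 0 at t = 5/7 s; triangle areas 25/14 + 2/7 = 29/14 cm
1–2 s: |½(-2 + -12)(1)| = 7 cm
2–7 s: |½(-12 + -2)(5)| = 35 cm
7–11 s: |½(-2 + -9)(4)| = 22 cm
11–14 s: v = 0 at t = 181/14 s; triangle areas 243/28 + 75/28 = 159/14 cm
Total distance = 542/7 cm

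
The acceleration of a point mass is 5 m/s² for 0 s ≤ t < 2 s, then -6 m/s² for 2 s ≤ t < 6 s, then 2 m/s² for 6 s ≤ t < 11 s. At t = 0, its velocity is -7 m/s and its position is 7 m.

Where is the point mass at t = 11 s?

On each constant-a segment, Δv = aΔt and Δx = v₀Δt + ½aΔt²; chain segment to segment.
0–2 s: v starts -7 m/s; Δx = -7·2 + ½·5·2² = -4 m; v ends 3 m/s.
2–6 s: v starts 3 m/s; Δx = 3·4 + ½·-6·4² = -36 m; v ends -21 m/s.
6–11 s: v starts -21 m/s; Δx = -21·5 + ½·2·5² = -80 m; v ends -11 m/s.
x(11) = 7 + Σ Δx = -113 m.

-113 m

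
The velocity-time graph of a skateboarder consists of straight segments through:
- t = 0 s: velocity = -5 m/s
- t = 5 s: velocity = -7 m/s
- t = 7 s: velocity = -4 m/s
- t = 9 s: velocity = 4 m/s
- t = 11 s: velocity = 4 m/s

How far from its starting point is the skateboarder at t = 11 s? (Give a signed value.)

-33 m

Displacement is the signed area under the v-t curve.
0–5 s: ½(-5 + -7)(5) = -30 m
5–7 s: ½(-7 + -4)(2) = -11 m
7–9 s: ½(-4 + 4)(2) = 0 m
9–11 s: 4 × 2 = 8 m
Net displacement = -33 m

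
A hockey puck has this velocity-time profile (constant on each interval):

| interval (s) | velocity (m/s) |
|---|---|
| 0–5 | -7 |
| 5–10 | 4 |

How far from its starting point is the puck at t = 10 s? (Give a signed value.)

-15 m

Displacement is the signed area under the v-t curve.
0–5 s: -7 × 5 = -35 m
5–10 s: 4 × 5 = 20 m
Net displacement = -15 m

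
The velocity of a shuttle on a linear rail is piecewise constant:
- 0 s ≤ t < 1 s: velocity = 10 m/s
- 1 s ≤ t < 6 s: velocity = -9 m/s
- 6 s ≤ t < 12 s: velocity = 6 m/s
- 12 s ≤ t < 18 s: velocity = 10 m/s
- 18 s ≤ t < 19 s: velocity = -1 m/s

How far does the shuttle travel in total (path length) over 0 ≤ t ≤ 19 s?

Total distance travelled is ∫|v| dt — sum the magnitudes of each area piece.
0–1 s: |10| × 1 = 10 m
1–6 s: |-9| × 5 = 45 m
6–12 s: |6| × 6 = 36 m
12–18 s: |10| × 6 = 60 m
18–19 s: |-1| × 1 = 1 m
Total distance = 152 m

152 m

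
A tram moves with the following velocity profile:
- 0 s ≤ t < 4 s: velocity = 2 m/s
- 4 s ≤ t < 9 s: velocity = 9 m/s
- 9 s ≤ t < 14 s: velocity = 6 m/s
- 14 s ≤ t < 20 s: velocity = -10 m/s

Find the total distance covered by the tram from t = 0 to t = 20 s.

Distance (not displacement) is the total path length: add the absolute areas under v-t.
0–4 s: |2| × 4 = 8 m
4–9 s: |9| × 5 = 45 m
9–14 s: |6| × 5 = 30 m
14–20 s: |-10| × 6 = 60 m
Total distance = 143 m

143 m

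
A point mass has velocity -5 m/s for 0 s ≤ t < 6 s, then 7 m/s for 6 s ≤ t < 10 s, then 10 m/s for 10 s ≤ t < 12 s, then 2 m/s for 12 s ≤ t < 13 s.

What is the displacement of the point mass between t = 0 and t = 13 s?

20 m

Displacement is the signed area under the v-t curve.
0–6 s: -5 × 6 = -30 m
6–10 s: 7 × 4 = 28 m
10–12 s: 10 × 2 = 20 m
12–13 s: 2 × 1 = 2 m
Net displacement = 20 m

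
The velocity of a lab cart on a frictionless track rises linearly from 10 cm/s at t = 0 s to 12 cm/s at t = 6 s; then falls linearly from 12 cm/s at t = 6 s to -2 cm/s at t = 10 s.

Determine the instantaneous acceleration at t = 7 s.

Acceleration is the slope of the v-t graph on 6–10 s: (-2 − 12)/(10 − 6) = -3.5 cm/s².

-3.5 cm/s²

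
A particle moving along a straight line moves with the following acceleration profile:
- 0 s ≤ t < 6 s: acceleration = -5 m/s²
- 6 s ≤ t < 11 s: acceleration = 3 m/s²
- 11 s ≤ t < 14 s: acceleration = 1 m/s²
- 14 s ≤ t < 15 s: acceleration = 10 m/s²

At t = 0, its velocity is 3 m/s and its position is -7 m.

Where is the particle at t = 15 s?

-212 m

On each constant-a segment, Δv = aΔt and Δx = v₀Δt + ½aΔt²; chain segment to segment.
0–6 s: v starts 3 m/s; Δx = 3·6 + ½·-5·6² = -72 m; v ends -27 m/s.
6–11 s: v starts -27 m/s; Δx = -27·5 + ½·3·5² = -97.5 m; v ends -12 m/s.
11–14 s: v starts -12 m/s; Δx = -12·3 + ½·1·3² = -31.5 m; v ends -9 m/s.
14–15 s: v starts -9 m/s; Δx = -9·1 + ½·10·1² = -4 m; v ends 1 m/s.
x(15) = -7 + Σ Δx = -212 m.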